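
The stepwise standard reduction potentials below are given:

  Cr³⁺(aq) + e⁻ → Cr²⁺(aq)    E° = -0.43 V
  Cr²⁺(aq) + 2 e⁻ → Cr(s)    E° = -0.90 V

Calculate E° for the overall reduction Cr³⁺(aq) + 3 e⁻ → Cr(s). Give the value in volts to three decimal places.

-0.743 V

Standard free energies of sequential steps add: ΔG°₃ = ΔG°₁ + ΔG°₂, so n₃E°₃ = n₁E°₁ + n₂E°₂.
E°₃ = (1×-0.43 + 2×-0.90) / 3 = (-2.230) / 3 = -0.743 V.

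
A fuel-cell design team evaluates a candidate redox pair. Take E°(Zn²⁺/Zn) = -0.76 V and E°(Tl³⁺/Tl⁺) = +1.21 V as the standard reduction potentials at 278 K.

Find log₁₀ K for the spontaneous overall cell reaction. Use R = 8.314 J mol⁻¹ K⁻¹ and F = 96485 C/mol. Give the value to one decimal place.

Cathode: Tl³⁺/Tl⁺; anode: Zn²⁺/Zn. E°cell = (+1.21) − (-0.76) = +1.97 V, with n = 2.
ΔG° = −nFE° = −RT ln K, so ln K = nFE°/(RT) = (2)(96485)(+1.97) / ((8.314)(278)) = 164.475.
log₁₀ K = 164.475 / ln 10 = 71.4.

71.4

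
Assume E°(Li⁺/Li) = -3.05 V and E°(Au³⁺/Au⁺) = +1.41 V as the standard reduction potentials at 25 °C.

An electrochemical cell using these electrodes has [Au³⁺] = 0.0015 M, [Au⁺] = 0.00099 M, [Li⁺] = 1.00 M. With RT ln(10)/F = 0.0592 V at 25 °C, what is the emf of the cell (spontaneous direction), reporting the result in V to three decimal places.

Au³⁺/Au⁺ is the cathode (higher E°), Li⁺/Li the anode: E°cell = +1.41 − (-3.05) = +4.46 V, n = 2.
Overall: Au³⁺(aq) + 2 Li(s) → Au⁺(aq) + 2 Li⁺(aq)
Q = [Au⁺]·[Li⁺]^2 / ([Au³⁺]); log Q = -0.180.
E = E° − (0.0592/n) log Q = +4.46 − (0.0592/2)(-0.180) = +4.465 V.

+4.465 V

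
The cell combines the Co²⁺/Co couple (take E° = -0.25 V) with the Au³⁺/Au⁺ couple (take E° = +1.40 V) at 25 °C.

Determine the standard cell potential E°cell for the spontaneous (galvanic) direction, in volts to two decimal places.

+1.65 V

The Au³⁺/Au⁺ couple has the higher reduction potential, so it is the cathode; Co²⁺/Co is oxidised at the anode.
E°cell = E°(cathode) − E°(anode) = (+1.40) − (-0.25) = +1.65 V.
Since E°cell > 0, the reaction is spontaneous under standard conditions.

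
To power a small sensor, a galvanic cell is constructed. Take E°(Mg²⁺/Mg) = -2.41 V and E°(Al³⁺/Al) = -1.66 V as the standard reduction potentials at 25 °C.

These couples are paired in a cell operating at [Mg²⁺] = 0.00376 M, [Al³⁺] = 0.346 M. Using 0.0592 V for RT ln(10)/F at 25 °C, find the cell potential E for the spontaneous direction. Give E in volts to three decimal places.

+0.813 V

Al³⁺/Al is the cathode (higher E°), Mg²⁺/Mg the anode: E°cell = -1.66 − (-2.41) = +0.75 V, n = 6.
Overall: 2 Al³⁺(aq) + 3 Mg(s) → 2 Al(s) + 3 Mg²⁺(aq)
Q = [Mg²⁺]^3 / ([Al³⁺]^2); log Q = -6.353.
E = E° − (0.0592/n) log Q = +0.75 − (0.0592/6)(-6.353) = +0.813 V.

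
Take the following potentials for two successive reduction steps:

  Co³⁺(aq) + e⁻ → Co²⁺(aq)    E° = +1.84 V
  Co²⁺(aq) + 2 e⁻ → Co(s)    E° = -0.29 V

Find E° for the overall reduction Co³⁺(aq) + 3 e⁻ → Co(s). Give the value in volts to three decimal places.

Standard free energies of sequential steps add: ΔG°₃ = ΔG°₁ + ΔG°₂, so n₃E°₃ = n₁E°₁ + n₂E°₂.
E°₃ = (1×+1.84 + 2×-0.29) / 3 = (+1.260) / 3 = +0.420 V.

+0.420 V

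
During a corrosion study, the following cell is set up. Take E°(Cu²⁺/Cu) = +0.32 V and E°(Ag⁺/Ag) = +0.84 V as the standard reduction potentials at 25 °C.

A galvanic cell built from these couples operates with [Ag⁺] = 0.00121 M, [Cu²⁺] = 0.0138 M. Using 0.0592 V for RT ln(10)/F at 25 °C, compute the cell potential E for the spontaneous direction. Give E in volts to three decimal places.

+0.402 V

Ag⁺/Ag is the cathode (higher E°), Cu²⁺/Cu the anode: E°cell = +0.84 − (+0.32) = +0.52 V, n = 2.
Overall: 2 Ag⁺(aq) + Cu(s) → 2 Ag(s) + Cu²⁺(aq)
Q = [Cu²⁺] / ([Ag⁺]^2); log Q = 3.974.
E = E° − (0.0592/n) log Q = +0.52 − (0.0592/2)(3.974) = +0.402 V.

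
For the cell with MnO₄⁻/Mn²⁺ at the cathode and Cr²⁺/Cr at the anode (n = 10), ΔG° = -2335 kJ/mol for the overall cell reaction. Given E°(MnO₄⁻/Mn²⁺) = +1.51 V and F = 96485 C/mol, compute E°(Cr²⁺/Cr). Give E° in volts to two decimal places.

-0.91 V

E°cell = −ΔG°/(nF) = −(-2335×10³)/((10)(96485)) = +2.420 V.
Since MnO₄⁻/Mn²⁺ is the cathode and Cr²⁺/Cr the anode, E°cell = E°(MnO₄⁻/Mn²⁺) − E°(Cr²⁺/Cr).
So E°(Cr²⁺/Cr) = E°(MnO₄⁻/Mn²⁺) − E°cell = (+1.51) − (+2.420) = -0.91 V.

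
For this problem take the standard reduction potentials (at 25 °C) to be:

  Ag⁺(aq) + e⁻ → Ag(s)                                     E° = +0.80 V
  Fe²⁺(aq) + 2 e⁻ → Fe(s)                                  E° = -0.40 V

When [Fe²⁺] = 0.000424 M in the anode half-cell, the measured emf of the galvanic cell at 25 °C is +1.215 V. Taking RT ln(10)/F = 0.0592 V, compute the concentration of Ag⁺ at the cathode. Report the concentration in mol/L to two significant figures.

Ag⁺/Ag is the cathode, Fe²⁺/Fe the anode: E°cell = +1.20 V, n = 2.
Overall reaction: 2 Ag⁺(aq) + Fe(s) → 2 Ag(s) + Fe²⁺(aq); Q = [Fe²⁺]^1/[Ag⁺]^2.
From E = E° − (0.0592/n) log Q: log Q = (E° − E)·n/0.0592 = (+1.20 − (+1.215))·2/0.0592 = -0.5068.
So 2·log[Ag⁺] = 1·log(0.000424) − log Q = -3.3726 − (-0.5068) = -2.8658; log[Ag⁺] = -2.8658 / 2 = -1.4329; [Ag⁺] = 10^(-1.4329) ≈ 0.037 M.

0.037 M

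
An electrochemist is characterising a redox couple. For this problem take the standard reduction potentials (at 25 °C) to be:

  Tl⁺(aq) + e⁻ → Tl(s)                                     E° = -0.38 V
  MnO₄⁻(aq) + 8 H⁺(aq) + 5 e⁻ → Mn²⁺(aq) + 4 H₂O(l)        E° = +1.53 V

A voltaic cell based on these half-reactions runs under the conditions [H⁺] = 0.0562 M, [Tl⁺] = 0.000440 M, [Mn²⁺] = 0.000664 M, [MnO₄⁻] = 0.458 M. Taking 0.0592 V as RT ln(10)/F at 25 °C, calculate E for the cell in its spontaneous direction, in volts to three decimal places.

+2.024 V

MnO₄⁻/Mn²⁺ is the cathode (higher E°), Tl⁺/Tl the anode: E°cell = +1.53 − (-0.38) = +1.91 V, n = 5.
Overall: MnO₄⁻(aq) + 8 H⁺(aq) + 5 Tl(s) → Mn²⁺(aq) + 4 H₂O(l) + 5 Tl⁺(aq)
Q = [Mn²⁺]·[Tl⁺]^5 / ([MnO₄⁻]·[H⁺]^8); log Q = -9.619.
E = E° − (0.0592/n) log Q = +1.91 − (0.0592/5)(-9.619) = +2.024 V.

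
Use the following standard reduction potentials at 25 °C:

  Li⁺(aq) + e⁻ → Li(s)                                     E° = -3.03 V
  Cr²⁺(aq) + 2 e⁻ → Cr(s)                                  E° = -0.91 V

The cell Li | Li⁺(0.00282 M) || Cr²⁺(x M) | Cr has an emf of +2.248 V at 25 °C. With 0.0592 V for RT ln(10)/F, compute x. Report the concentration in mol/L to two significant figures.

0.17 M

Cr²⁺/Cr is the cathode, Li⁺/Li the anode: E°cell = +2.12 V, n = 2.
Overall reaction: Cr²⁺(aq) + 2 Li(s) → Cr(s) + 2 Li⁺(aq); Q = [Li⁺]^2/[Cr²⁺]^1.
From E = E° − (0.0592/n) log Q: log Q = (E° − E)·n/0.0592 = (+2.12 − (+2.248))·2/0.0592 = -4.3243.
So 1·log[Cr²⁺] = 2·log(0.00282) − log Q = -5.0995 − (-4.3243) = -0.7752; [Cr²⁺] = 10^(-0.7752) ≈ 0.17 M.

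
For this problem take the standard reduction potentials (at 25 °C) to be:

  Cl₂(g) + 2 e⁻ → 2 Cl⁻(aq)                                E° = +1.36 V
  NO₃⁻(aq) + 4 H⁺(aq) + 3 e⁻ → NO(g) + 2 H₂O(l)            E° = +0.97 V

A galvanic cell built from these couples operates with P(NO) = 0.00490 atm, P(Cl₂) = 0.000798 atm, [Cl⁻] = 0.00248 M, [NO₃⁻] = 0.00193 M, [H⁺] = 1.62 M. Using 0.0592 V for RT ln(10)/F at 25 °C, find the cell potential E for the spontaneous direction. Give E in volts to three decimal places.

Cl₂/Cl⁻ is the cathode (higher E°), NO₃⁻/NO the anode: E°cell = +1.36 − (+0.97) = +0.39 V, n = 6.
Overall: 3 Cl₂(g) + 2 NO(g) + 4 H₂O(l) → 6 Cl⁻(aq) + 2 NO₃⁻(aq) + 8 H⁺(aq)
Q = [Cl⁻]^6·[NO₃⁻]^2·[H⁺]^8 / (P(Cl₂)^3·P(NO)^2); log Q = -5.472.
E = E° − (0.0592/n) log Q = +0.39 − (0.0592/6)(-5.472) = +0.444 V.

+0.444 V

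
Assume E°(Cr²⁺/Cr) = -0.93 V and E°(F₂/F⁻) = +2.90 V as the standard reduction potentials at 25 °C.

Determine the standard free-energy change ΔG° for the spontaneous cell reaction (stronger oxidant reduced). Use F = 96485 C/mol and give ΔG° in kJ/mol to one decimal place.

F₂/F⁻ (E° = +2.90 V) is the cathode; Cr²⁺/Cr (E° = -0.93 V) is the anode, so E°cell = +3.83 V.
Balancing electrons gives n = 2 (lcm of 2 and 2).
ΔG° = −nFE° = −(2)(96485)(+3.83) = -739,075 J = -739.1 kJ/mol.

-739.1 kJ/mol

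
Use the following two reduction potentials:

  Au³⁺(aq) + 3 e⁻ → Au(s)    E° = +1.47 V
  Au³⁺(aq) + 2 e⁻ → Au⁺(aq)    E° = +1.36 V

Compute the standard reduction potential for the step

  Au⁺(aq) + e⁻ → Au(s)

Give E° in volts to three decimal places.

+1.690 V

Sequential free energies add, so n₃E°₃ = n₁E°₁ + n₂E°₂.
With n₃ = 3, and the known step contributing 2×(+1.36) V, the unknown satisfies 1·E° = 3×(+1.47) − 2×(+1.36) = +1.690.
E° = +1.690 / 1 = +1.690 V.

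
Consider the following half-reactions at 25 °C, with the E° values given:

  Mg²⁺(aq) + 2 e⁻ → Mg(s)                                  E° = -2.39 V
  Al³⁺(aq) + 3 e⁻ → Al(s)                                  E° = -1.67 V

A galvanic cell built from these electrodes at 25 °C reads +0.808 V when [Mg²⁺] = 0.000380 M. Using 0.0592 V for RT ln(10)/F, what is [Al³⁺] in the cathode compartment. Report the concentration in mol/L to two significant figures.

0.21 M

Al³⁺/Al is the cathode, Mg²⁺/Mg the anode: E°cell = +0.72 V, n = 6.
Overall reaction: 2 Al³⁺(aq) + 3 Mg(s) → 2 Al(s) + 3 Mg²⁺(aq); Q = [Mg²⁺]^3/[Al³⁺]^2.
From E = E° − (0.0592/n) log Q: log Q = (E° − E)·n/0.0592 = (+0.72 − (+0.808))·6/0.0592 = -8.9189.
So 2·log[Al³⁺] = 3·log(0.00038) − log Q = -10.2606 − (-8.9189) = -1.3417; log[Al³⁺] = -1.3417 / 2 = -0.6708; [Al³⁺] = 10^(-0.6708) ≈ 0.21 M.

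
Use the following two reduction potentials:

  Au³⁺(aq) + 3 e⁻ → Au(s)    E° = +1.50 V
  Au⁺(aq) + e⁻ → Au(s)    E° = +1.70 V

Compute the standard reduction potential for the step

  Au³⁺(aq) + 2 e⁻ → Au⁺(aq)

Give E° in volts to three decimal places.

Sequential free energies add, so n₃E°₃ = n₁E°₁ + n₂E°₂.
With n₃ = 3, and the known step contributing 1×(+1.70) V, the unknown satisfies 2·E° = 3×(+1.50) − 1×(+1.70) = +2.800.
E° = +2.800 / 2 = +1.400 V.

+1.400 V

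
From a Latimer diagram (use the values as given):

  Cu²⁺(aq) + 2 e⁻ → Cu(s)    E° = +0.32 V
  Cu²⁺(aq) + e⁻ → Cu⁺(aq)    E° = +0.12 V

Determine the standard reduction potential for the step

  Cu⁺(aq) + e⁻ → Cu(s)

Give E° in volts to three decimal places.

Sequential free energies add, so n₃E°₃ = n₁E°₁ + n₂E°₂.
With n₃ = 2, and the known step contributing 1×(+0.12) V, the unknown satisfies 1·E° = 2×(+0.32) − 1×(+0.12) = +0.520.
E° = +0.520 / 1 = +0.520 V.

+0.520 V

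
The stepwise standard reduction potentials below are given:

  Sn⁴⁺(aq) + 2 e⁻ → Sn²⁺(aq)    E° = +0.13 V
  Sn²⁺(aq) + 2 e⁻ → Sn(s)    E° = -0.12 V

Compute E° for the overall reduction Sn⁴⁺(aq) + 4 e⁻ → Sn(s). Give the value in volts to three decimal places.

Adding the free-energy changes (−nFE°) of the two steps gives −n₃FE°₃ = −n₁FE°₁ − n₂FE°₂.
E°₃ = (2×+0.13 + 2×-0.12) / 4 = (+0.020) / 4 = +0.005 V.

+0.005 V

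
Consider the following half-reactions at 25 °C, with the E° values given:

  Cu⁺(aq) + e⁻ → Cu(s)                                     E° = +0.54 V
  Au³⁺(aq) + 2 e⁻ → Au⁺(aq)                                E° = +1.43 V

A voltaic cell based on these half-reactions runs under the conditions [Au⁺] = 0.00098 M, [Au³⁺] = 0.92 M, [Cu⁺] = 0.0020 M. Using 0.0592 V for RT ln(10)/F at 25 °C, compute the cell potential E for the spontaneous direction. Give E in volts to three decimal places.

Au³⁺/Au⁺ is the cathode (higher E°), Cu⁺/Cu the anode: E°cell = +1.43 − (+0.54) = +0.89 V, n = 2.
Overall: Au³⁺(aq) + 2 Cu(s) → Au⁺(aq) + 2 Cu⁺(aq)
Q = [Au⁺]·[Cu⁺]^2 / ([Au³⁺]); log Q = -8.371.
E = E° − (0.0592/n) log Q = +0.89 − (0.0592/2)(-8.371) = +1.138 V.

+1.138 V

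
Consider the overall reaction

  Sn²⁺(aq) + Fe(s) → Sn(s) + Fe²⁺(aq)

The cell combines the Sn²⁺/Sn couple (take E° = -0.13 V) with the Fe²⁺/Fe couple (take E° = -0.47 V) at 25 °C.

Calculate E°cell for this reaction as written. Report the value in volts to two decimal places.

The Sn²⁺/Sn couple has the higher reduction potential, so it is the cathode; Fe²⁺/Fe is oxidised at the anode.
E°cell = E°(cathode) − E°(anode) = (-0.13) − (-0.47) = +0.34 V.
Since E°cell > 0, the reaction is spontaneous under standard conditions.

+0.34 V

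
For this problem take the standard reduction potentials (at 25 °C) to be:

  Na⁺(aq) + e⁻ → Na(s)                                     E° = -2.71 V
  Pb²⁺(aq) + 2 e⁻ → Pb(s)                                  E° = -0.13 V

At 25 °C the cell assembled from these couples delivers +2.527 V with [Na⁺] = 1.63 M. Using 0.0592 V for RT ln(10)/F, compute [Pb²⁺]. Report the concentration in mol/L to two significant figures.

Pb²⁺/Pb is the cathode, Na⁺/Na the anode: E°cell = +2.58 V, n = 2.
Overall reaction: Pb²⁺(aq) + 2 Na(s) → Pb(s) + 2 Na⁺(aq); Q = [Na⁺]^2/[Pb²⁺]^1.
From E = E° − (0.0592/n) log Q: log Q = (E° − E)·n/0.0592 = (+2.58 − (+2.527))·2/0.0592 = 1.7905.
So 1·log[Pb²⁺] = 2·log(1.63) − log Q = 0.4244 − (1.7905) = -1.3661; [Pb²⁺] = 10^(-1.3661) ≈ 0.043 M.

0.043 M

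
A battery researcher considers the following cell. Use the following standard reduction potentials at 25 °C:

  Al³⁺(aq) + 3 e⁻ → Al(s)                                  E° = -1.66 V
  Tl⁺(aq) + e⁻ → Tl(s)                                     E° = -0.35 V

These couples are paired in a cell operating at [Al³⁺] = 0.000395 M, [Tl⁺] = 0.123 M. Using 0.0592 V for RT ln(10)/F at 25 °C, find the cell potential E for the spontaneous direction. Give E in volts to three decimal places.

Tl⁺/Tl is the cathode (higher E°), Al³⁺/Al the anode: E°cell = -0.35 − (-1.66) = +1.31 V, n = 3.
Overall: 3 Tl⁺(aq) + Al(s) → 3 Tl(s) + Al³⁺(aq)
Q = [Al³⁺] / ([Tl⁺]^3); log Q = -0.673.
E = E° − (0.0592/n) log Q = +1.31 − (0.0592/3)(-0.673) = +1.323 V.

+1.323 V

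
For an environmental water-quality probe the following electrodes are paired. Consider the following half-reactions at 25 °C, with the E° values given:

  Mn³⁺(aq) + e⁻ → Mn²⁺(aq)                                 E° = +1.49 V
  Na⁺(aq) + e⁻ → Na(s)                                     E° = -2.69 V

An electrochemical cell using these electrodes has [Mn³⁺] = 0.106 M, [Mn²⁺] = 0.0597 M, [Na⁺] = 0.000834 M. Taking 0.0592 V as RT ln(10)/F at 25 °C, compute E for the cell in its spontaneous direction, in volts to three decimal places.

+4.377 V

Mn³⁺/Mn²⁺ is the cathode (higher E°), Na⁺/Na the anode: E°cell = +1.49 − (-2.69) = +4.18 V, n = 1.
Overall: Mn³⁺(aq) + Na(s) → Mn²⁺(aq) + Na⁺(aq)
Q = [Mn²⁺]·[Na⁺] / ([Mn³⁺]); log Q = -3.328.
E = E° − (0.0592/n) log Q = +4.18 − (0.0592/1)(-3.328) = +4.377 V.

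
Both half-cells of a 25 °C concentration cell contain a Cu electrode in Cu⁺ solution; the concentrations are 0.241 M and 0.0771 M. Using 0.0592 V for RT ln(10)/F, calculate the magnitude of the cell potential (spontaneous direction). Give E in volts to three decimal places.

+0.029 V

For a concentration cell E°cell = 0. The 0.241 M side is the cathode (reduction is favoured where [Cu⁺] is higher).
With n = 1, E = −(0.0592/1) log([Cu⁺]ₐₙ/[Cu⁺]꜀ₐₜ) = −(0.0592/1) log(0.0771/0.241) = −(0.0592/1)(-0.495) = +0.029 V.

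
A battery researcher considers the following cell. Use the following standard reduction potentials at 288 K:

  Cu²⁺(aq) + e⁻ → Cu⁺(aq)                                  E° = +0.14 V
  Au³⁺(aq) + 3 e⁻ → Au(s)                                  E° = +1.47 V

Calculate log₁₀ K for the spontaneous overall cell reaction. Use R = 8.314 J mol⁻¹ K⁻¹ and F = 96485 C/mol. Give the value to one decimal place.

69.8

Cathode: Au³⁺/Au; anode: Cu²⁺/Cu⁺. E°cell = (+1.47) − (+0.14) = +1.33 V, with n = 3.
ΔG° = −nFE° = −RT ln K, so ln K = nFE°/(RT) = (3)(96485)(+1.33) / ((8.314)(288)) = 160.779.
log₁₀ K = 160.779 / ln 10 = 69.8.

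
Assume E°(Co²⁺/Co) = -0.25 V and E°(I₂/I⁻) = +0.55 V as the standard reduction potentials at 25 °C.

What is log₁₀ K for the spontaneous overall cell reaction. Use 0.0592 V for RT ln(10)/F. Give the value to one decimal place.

27.0

Cathode: I₂/I⁻; anode: Co²⁺/Co. E°cell = +0.80 V, n = 2.
log K = nE°cell / 0.0592 = (2)(+0.80) / 0.0592 = 27.0.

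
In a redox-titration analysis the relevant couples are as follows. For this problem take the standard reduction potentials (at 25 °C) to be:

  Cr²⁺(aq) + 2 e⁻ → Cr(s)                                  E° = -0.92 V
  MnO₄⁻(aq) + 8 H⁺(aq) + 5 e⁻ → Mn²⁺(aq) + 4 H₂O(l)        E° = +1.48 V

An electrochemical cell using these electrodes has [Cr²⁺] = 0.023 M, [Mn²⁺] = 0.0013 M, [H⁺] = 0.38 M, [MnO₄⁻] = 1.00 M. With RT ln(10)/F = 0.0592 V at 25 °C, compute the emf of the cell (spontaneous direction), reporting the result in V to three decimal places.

MnO₄⁻/Mn²⁺ is the cathode (higher E°), Cr²⁺/Cr the anode: E°cell = +1.48 − (-0.92) = +2.40 V, n = 10.
Overall: 2 MnO₄⁻(aq) + 16 H⁺(aq) + 5 Cr(s) → 2 Mn²⁺(aq) + 8 H₂O(l) + 5 Cr²⁺(aq)
Q = [Mn²⁺]^2·[Cr²⁺]^5 / ([MnO₄⁻]^2·[H⁺]^16); log Q = -7.240.
E = E° − (0.0592/n) log Q = +2.40 − (0.0592/10)(-7.240) = +2.443 V.

+2.443 V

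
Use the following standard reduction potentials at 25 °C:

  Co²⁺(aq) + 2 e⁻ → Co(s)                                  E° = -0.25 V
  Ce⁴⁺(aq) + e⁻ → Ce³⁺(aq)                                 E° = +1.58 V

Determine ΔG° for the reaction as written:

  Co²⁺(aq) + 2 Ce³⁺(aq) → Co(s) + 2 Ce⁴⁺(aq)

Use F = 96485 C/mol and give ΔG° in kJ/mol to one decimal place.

+353.1 kJ/mol

As written, Co²⁺/Co is reduced (cathode) and Ce⁴⁺/Ce³⁺ is oxidised (anode), so E°cell = (-0.25) − (+1.58) = -1.83 V.
Balancing electrons gives n = 2.
ΔG° = −nFE° = −(2)(96485)(-1.83) = 353,135 J = +353.1 kJ/mol.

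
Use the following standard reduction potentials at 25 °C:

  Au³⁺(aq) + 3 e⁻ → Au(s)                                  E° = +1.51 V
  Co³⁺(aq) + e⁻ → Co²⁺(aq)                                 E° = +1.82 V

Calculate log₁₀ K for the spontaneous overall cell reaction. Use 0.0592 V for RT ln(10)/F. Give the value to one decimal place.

15.7

Cathode: Co³⁺/Co²⁺; anode: Au³⁺/Au. E°cell = +0.31 V, n = 3.
log K = nE°cell / 0.0592 = (3)(+0.31) / 0.0592 = 15.7.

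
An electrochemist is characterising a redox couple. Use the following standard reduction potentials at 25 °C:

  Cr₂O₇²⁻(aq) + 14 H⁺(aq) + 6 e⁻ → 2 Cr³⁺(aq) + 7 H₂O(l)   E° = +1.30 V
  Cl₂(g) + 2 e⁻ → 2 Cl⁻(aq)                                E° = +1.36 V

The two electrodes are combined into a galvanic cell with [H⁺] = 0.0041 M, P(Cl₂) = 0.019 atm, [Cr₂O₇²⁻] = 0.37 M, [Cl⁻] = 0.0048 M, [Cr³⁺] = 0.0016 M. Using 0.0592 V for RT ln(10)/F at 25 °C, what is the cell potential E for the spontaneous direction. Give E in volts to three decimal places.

Cl₂/Cl⁻ is the cathode (higher E°), Cr₂O₇²⁻/Cr³⁺ the anode: E°cell = +1.36 − (+1.30) = +0.06 V, n = 6.
Overall: 3 Cl₂(g) + 2 Cr³⁺(aq) + 7 H₂O(l) → 6 Cl⁻(aq) + Cr₂O₇²⁻(aq) + 14 H⁺(aq)
Q = [Cl⁻]^6·[Cr₂O₇²⁻]·[H⁺]^14 / (P(Cl₂)^3·[Cr³⁺]^2); log Q = -37.010.
E = E° − (0.0592/n) log Q = +0.06 − (0.0592/6)(-37.010) = +0.425 V.

+0.425 V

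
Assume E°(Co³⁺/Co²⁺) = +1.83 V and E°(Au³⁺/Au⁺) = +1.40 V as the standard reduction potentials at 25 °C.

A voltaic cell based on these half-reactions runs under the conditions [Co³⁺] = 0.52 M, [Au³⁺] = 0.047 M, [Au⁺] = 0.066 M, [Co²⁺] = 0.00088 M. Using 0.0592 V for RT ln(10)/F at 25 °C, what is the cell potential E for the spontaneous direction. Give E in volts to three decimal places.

+0.598 V

Co³⁺/Co²⁺ is the cathode (higher E°), Au³⁺/Au⁺ the anode: E°cell = +1.83 − (+1.40) = +0.43 V, n = 2.
Overall: 2 Co³⁺(aq) + Au⁺(aq) → 2 Co²⁺(aq) + Au³⁺(aq)
Q = [Co²⁺]^2·[Au³⁺] / ([Co³⁺]^2·[Au⁺]); log Q = -5.690.
E = E° − (0.0592/n) log Q = +0.43 − (0.0592/2)(-5.690) = +0.598 V.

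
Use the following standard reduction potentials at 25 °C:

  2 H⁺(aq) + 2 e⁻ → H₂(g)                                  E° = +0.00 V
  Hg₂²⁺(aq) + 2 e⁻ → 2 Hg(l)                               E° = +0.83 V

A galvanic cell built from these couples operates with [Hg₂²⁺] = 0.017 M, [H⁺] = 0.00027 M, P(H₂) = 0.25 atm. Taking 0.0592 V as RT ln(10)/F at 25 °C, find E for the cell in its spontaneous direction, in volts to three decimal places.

+0.971 V

Hg₂²⁺/Hg is the cathode (higher E°), H⁺/H₂ the anode: E°cell = +0.83 − (+0.00) = +0.83 V, n = 2.
Overall: Hg₂²⁺(aq) + H₂(g) → 2 Hg(l) + 2 H⁺(aq)
Q = [H⁺]^2 / ([Hg₂²⁺]·P(H₂)); log Q = -4.766.
E = E° − (0.0592/n) log Q = +0.83 − (0.0592/2)(-4.766) = +0.971 V.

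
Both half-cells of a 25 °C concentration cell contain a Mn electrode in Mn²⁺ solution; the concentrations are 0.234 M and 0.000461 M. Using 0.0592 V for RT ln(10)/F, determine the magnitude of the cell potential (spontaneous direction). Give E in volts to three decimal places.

+0.080 V

For a concentration cell E°cell = 0. The 0.234 M side is the cathode (reduction is favoured where [Mn²⁺] is higher).
With n = 2, E = −(0.0592/2) log([Mn²⁺]ₐₙ/[Mn²⁺]꜀ₐₜ) = −(0.0592/2) log(0.000461/0.234) = −(0.0592/2)(-2.706) = +0.080 V.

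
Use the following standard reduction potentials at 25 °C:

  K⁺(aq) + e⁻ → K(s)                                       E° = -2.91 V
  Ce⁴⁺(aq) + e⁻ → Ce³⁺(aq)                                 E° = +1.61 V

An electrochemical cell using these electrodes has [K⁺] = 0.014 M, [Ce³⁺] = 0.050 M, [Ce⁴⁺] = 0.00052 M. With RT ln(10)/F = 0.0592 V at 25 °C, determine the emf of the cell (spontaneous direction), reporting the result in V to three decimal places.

Ce⁴⁺/Ce³⁺ is the cathode (higher E°), K⁺/K the anode: E°cell = +1.61 − (-2.91) = +4.52 V, n = 1.
Overall: Ce⁴⁺(aq) + K(s) → Ce³⁺(aq) + K⁺(aq)
Q = [Ce³⁺]·[K⁺] / ([Ce⁴⁺]); log Q = 0.129.
E = E° − (0.0592/n) log Q = +4.52 − (0.0592/1)(0.129) = +4.512 V.

+4.512 V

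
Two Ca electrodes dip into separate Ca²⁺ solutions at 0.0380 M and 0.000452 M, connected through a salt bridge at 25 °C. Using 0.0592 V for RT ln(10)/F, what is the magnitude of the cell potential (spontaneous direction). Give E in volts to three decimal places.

+0.057 V

For a concentration cell E°cell = 0. The 0.0380 M side is the cathode (reduction is favoured where [Ca²⁺] is higher).
With n = 2, E = −(0.0592/2) log([Ca²⁺]ₐₙ/[Ca²⁺]꜀ₐₜ) = −(0.0592/2) log(0.000452/0.038) = −(0.0592/2)(-1.925) = +0.057 V.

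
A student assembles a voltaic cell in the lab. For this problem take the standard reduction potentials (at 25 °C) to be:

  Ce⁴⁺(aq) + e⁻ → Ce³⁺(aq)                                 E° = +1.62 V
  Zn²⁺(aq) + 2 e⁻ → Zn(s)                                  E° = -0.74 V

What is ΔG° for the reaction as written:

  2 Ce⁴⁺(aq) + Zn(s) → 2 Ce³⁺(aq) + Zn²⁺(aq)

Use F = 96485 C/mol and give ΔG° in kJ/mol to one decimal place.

-455.4 kJ/mol

As written, Ce⁴⁺/Ce³⁺ is reduced (cathode) and Zn²⁺/Zn is oxidised (anode), so E°cell = (+1.62) − (-0.74) = +2.36 V.
Balancing electrons gives n = 2.
ΔG° = −nFE° = −(2)(96485)(+2.36) = -455,409 J = -455.4 kJ/mol.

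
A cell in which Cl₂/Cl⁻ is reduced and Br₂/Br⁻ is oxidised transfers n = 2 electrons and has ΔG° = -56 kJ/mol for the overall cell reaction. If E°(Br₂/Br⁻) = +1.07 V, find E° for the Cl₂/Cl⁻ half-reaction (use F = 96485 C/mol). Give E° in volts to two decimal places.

+1.36 V

E°cell = −ΔG°/(nF) = −(-56×10³)/((2)(96485)) = +0.290 V.
Since Cl₂/Cl⁻ is the cathode and Br₂/Br⁻ the anode, E°cell = E°(Cl₂/Cl⁻) − E°(Br₂/Br⁻).
So E°(Cl₂/Cl⁻) = E°cell + E°(Br₂/Br⁻) = +0.290 + (+1.07) = +1.36 V.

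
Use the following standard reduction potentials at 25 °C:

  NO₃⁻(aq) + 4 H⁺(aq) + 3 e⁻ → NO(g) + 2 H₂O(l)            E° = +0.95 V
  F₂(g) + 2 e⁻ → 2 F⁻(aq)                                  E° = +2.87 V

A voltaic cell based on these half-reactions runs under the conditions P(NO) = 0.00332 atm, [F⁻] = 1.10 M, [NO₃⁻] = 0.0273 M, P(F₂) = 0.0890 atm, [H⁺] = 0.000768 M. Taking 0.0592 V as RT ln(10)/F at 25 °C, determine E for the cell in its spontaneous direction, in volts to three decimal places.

F₂/F⁻ is the cathode (higher E°), NO₃⁻/NO the anode: E°cell = +2.87 − (+0.95) = +1.92 V, n = 6.
Overall: 3 F₂(g) + 2 NO(g) + 4 H₂O(l) → 6 F⁻(aq) + 2 NO₃⁻(aq) + 8 H⁺(aq)
Q = [F⁻]^6·[NO₃⁻]^2·[H⁺]^8 / (P(F₂)^3·P(NO)^2); log Q = -19.687.
E = E° − (0.0592/n) log Q = +1.92 − (0.0592/6)(-19.687) = +2.114 V.

+2.114 V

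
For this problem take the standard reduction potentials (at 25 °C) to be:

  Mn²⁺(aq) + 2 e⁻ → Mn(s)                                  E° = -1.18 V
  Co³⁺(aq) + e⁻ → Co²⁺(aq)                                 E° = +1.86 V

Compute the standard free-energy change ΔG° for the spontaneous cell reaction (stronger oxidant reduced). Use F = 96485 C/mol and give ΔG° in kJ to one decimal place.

-586.6 kJ

Co³⁺/Co²⁺ (E° = +1.86 V) is the cathode; Mn²⁺/Mn (E° = -1.18 V) is the anode, so E°cell = +3.04 V.
Balancing electrons gives n = 2 (lcm of 1 and 2).
ΔG° = −nFE° = −(2)(96485)(+3.04) = -586,629 J = -586.6 kJ.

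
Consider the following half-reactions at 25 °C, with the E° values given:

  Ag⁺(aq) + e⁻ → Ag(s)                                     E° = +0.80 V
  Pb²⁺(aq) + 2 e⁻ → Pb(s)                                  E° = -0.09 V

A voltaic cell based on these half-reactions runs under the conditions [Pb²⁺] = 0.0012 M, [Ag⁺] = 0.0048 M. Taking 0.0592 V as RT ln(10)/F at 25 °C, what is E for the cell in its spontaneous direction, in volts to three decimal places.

Ag⁺/Ag is the cathode (higher E°), Pb²⁺/Pb the anode: E°cell = +0.80 − (-0.09) = +0.89 V, n = 2.
Overall: 2 Ag⁺(aq) + Pb(s) → 2 Ag(s) + Pb²⁺(aq)
Q = [Pb²⁺] / ([Ag⁺]^2); log Q = 1.717.
E = E° − (0.0592/n) log Q = +0.89 − (0.0592/2)(1.717) = +0.839 V.

+0.839 V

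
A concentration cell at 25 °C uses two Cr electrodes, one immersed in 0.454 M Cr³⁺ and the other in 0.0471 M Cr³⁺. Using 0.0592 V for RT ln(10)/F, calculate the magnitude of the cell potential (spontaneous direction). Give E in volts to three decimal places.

+0.019 V

For a concentration cell E°cell = 0. The 0.454 M side is the cathode (reduction is favoured where [Cr³⁺] is higher).
With n = 3, E = −(0.0592/3) log([Cr³⁺]ₐₙ/[Cr³⁺]꜀ₐₜ) = −(0.0592/3) log(0.0471/0.454) = −(0.0592/3)(-0.984) = +0.019 V.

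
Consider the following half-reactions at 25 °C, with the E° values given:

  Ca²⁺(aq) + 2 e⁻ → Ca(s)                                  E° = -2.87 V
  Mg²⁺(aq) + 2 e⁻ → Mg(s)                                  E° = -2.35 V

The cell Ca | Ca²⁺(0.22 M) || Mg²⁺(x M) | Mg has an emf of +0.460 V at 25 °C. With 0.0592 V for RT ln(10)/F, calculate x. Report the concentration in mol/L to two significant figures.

Mg²⁺/Mg is the cathode, Ca²⁺/Ca the anode: E°cell = +0.52 V, n = 2.
Overall reaction: Mg²⁺(aq) + Ca(s) → Mg(s) + Ca²⁺(aq); Q = [Ca²⁺]^1/[Mg²⁺]^1.
From E = E° − (0.0592/n) log Q: log Q = (E° − E)·n/0.0592 = (+0.52 − (+0.460))·2/0.0592 = 2.0270.
So 1·log[Mg²⁺] = 1·log(0.22) − log Q = -0.6576 − (2.0270) = -2.6846; [Mg²⁺] = 10^(-2.6846) ≈ 0.0021 M.

0.0021 M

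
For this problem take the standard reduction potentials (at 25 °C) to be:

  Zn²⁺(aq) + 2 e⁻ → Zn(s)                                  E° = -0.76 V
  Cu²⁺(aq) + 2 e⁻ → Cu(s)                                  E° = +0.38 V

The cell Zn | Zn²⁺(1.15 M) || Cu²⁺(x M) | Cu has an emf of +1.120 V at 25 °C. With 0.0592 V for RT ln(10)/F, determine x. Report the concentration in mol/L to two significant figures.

0.24 M

Cu²⁺/Cu is the cathode, Zn²⁺/Zn the anode: E°cell = +1.14 V, n = 2.
Overall reaction: Cu²⁺(aq) + Zn(s) → Cu(s) + Zn²⁺(aq); Q = [Zn²⁺]^1/[Cu²⁺]^1.
From E = E° − (0.0592/n) log Q: log Q = (E° − E)·n/0.0592 = (+1.14 − (+1.120))·2/0.0592 = 0.6757.
So 1·log[Cu²⁺] = 1·log(1.15) − log Q = 0.0607 − (0.6757) = -0.6150; [Cu²⁺] = 10^(-0.6150) ≈ 0.24 M.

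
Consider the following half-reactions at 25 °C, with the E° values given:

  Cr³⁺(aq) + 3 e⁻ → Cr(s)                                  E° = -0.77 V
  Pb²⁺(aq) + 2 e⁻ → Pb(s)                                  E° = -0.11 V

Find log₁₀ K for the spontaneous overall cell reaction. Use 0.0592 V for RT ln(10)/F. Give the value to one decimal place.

66.9

Cathode: Pb²⁺/Pb; anode: Cr³⁺/Cr. E°cell = +0.66 V, n = 6.
log K = nE°cell / 0.0592 = (6)(+0.66) / 0.0592 = 66.9.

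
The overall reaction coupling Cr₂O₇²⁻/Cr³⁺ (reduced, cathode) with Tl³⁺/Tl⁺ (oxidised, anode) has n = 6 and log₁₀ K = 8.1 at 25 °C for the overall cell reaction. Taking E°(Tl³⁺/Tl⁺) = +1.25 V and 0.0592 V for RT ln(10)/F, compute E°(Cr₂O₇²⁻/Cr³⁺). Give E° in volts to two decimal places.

+1.33 V

E°cell = (0.0592/n)·log K = (0.0592/6)(8.1) = +0.080 V.
Since Cr₂O₇²⁻/Cr³⁺ is the cathode and Tl³⁺/Tl⁺ the anode, E°cell = E°(Cr₂O₇²⁻/Cr³⁺) − E°(Tl³⁺/Tl⁺).
So E°(Cr₂O₇²⁻/Cr³⁺) = E°cell + E°(Tl³⁺/Tl⁺) = +0.080 + (+1.25) = +1.33 V.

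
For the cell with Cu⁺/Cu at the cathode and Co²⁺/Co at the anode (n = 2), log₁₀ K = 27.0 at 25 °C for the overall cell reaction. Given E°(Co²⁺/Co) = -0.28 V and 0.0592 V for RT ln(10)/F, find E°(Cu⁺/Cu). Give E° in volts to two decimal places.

+0.52 V

E°cell = (0.0592/n)·log K = (0.0592/2)(27.0) = +0.799 V.
Since Cu⁺/Cu is the cathode and Co²⁺/Co the anode, E°cell = E°(Cu⁺/Cu) − E°(Co²⁺/Co).
So E°(Cu⁺/Cu) = E°cell + E°(Co²⁺/Co) = +0.799 + (-0.28) = +0.52 V.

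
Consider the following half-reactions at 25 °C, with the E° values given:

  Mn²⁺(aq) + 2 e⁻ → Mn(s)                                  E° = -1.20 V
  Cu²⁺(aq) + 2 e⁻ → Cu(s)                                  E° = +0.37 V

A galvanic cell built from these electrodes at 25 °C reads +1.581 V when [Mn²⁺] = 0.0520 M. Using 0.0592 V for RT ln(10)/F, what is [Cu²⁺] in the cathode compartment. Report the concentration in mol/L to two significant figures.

0.12 M

Cu²⁺/Cu is the cathode, Mn²⁺/Mn the anode: E°cell = +1.57 V, n = 2.
Overall reaction: Cu²⁺(aq) + Mn(s) → Cu(s) + Mn²⁺(aq); Q = [Mn²⁺]^1/[Cu²⁺]^1.
From E = E° − (0.0592/n) log Q: log Q = (E° − E)·n/0.0592 = (+1.57 − (+1.581))·2/0.0592 = -0.3716.
So 1·log[Cu²⁺] = 1·log(0.052) − log Q = -1.2840 − (-0.3716) = -0.9124; [Cu²⁺] = 10^(-0.9124) ≈ 0.12 M.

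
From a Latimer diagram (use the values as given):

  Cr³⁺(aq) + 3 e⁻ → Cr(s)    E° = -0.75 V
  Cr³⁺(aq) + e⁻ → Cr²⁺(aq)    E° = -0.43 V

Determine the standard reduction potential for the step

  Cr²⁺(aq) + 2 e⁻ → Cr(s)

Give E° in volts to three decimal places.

Sequential free energies add, so n₃E°₃ = n₁E°₁ + n₂E°₂.
With n₃ = 3, and the known step contributing 1×(-0.43) V, the unknown satisfies 2·E° = 3×(-0.75) − 1×(-0.43) = -1.820.
E° = -1.820 / 2 = -0.910 V.

-0.910 V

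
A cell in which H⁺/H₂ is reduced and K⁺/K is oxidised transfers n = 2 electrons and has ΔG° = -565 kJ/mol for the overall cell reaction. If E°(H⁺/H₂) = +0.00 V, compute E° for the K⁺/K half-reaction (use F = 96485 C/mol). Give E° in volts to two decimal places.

E°cell = −ΔG°/(nF) = −(-565×10³)/((2)(96485)) = +2.928 V.
Since H⁺/H₂ is the cathode and K⁺/K the anode, E°cell = E°(H⁺/H₂) − E°(K⁺/K).
So E°(K⁺/K) = E°(H⁺/H₂) − E°cell = (+0.00) − (+2.928) = -2.93 V.

-2.93 V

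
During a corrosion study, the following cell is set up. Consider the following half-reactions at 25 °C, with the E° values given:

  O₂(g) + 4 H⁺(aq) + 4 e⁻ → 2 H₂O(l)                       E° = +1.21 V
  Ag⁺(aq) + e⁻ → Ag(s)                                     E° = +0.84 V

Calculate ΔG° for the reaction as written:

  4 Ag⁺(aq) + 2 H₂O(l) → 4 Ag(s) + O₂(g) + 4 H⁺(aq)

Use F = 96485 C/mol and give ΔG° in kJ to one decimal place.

As written, Ag⁺/Ag is reduced (cathode) and O₂/H₂O is oxidised (anode), so E°cell = (+0.84) − (+1.21) = -0.37 V.
Balancing electrons gives n = 4.
ΔG° = −nFE° = −(4)(96485)(-0.37) = 142,798 J = +142.8 kJ.

+142.8 kJ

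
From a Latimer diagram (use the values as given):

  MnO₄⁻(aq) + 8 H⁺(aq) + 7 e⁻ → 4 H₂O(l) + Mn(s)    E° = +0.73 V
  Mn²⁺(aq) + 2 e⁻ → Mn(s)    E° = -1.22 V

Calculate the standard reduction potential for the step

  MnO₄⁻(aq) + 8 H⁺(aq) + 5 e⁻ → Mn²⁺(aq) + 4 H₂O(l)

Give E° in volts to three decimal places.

+1.510 V

Sequential free energies add, so n₃E°₃ = n₁E°₁ + n₂E°₂.
With n₃ = 7, and the known step contributing 2×(-1.22) V, the unknown satisfies 5·E° = 7×(+0.73) − 2×(-1.22) = +7.550.
E° = +7.550 / 5 = +1.510 V.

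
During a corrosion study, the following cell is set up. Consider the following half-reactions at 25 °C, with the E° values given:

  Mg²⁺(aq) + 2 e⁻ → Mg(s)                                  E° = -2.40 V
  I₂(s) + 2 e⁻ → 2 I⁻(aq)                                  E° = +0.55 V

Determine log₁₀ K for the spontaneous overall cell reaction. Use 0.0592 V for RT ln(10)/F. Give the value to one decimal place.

Cathode: I₂/I⁻; anode: Mg²⁺/Mg. E°cell = +2.95 V, n = 2.
log K = nE°cell / 0.0592 = (2)(+2.95) / 0.0592 = 99.7.

99.7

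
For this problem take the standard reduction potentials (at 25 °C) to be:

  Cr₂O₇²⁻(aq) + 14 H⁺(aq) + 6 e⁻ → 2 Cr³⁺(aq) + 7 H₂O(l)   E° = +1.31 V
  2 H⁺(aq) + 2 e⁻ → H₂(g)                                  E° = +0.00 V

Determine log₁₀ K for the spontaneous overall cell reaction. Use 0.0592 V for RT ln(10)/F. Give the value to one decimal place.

Cathode: Cr₂O₇²⁻/Cr³⁺; anode: H⁺/H₂. E°cell = +1.31 V, n = 6.
log K = nE°cell / 0.0592 = (6)(+1.31) / 0.0592 = 132.8.

132.8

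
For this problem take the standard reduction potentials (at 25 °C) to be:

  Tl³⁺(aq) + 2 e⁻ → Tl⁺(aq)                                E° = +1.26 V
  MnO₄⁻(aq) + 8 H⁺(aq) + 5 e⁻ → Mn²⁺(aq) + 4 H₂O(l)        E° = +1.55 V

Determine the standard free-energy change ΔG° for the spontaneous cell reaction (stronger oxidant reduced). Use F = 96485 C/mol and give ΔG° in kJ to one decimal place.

MnO₄⁻/Mn²⁺ (E° = +1.55 V) is the cathode; Tl³⁺/Tl⁺ (E° = +1.26 V) is the anode, so E°cell = +0.29 V.
Balancing electrons gives n = 10 (lcm of 5 and 2).
ΔG° = −nFE° = −(10)(96485)(+0.29) = -279,806 J = -279.8 kJ.

-279.8 kJ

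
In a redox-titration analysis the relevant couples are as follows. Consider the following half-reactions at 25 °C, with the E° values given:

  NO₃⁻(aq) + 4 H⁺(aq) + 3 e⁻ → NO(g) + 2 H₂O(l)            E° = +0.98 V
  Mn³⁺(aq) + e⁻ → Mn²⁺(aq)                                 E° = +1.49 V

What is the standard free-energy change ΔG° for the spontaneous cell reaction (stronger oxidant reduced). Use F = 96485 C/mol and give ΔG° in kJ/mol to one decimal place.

-147.6 kJ/mol

Mn³⁺/Mn²⁺ (E° = +1.49 V) is the cathode; NO₃⁻/NO (E° = +0.98 V) is the anode, so E°cell = +0.51 V.
Balancing electrons gives n = 3 (lcm of 1 and 3).
ΔG° = −nFE° = −(3)(96485)(+0.51) = -147,622 J = -147.6 kJ/mol.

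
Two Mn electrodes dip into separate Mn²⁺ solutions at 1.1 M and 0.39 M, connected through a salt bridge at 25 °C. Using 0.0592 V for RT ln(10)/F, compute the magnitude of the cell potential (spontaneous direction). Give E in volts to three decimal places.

+0.013 V

For a concentration cell E°cell = 0. The 1.1 M side is the cathode (reduction is favoured where [Mn²⁺] is higher).
With n = 2, E = −(0.0592/2) log([Mn²⁺]ₐₙ/[Mn²⁺]꜀ₐₜ) = −(0.0592/2) log(0.39/1.1) = −(0.0592/2)(-0.450) = +0.013 V.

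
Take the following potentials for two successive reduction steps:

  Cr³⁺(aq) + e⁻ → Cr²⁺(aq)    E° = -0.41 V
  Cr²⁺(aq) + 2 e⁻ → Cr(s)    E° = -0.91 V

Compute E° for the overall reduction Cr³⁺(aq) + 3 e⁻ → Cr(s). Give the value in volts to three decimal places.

-0.743 V

Standard free energies of sequential steps add: ΔG°₃ = ΔG°₁ + ΔG°₂, so n₃E°₃ = n₁E°₁ + n₂E°₂.
E°₃ = (1×-0.41 + 2×-0.91) / 3 = (-2.230) / 3 = -0.743 V.
Simply averaging or adding the two E° values would be wrong; the electron-weighted sum is required.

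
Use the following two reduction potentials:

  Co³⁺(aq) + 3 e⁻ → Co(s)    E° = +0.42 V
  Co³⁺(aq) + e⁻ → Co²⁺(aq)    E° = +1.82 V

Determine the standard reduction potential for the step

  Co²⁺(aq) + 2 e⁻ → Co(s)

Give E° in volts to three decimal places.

-0.280 V

Sequential free energies add, so n₃E°₃ = n₁E°₁ + n₂E°₂.
With n₃ = 3, and the known step contributing 1×(+1.82) V, the unknown satisfies 2·E° = 3×(+0.42) − 1×(+1.82) = -0.560.
E° = -0.560 / 2 = -0.280 V.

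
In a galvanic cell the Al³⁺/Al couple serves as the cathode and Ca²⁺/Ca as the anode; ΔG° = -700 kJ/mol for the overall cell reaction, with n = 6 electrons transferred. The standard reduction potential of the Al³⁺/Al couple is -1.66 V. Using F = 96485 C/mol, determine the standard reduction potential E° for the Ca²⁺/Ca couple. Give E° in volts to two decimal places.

E°cell = −ΔG°/(nF) = −(-700×10³)/((6)(96485)) = +1.209 V.
Since Al³⁺/Al is the cathode and Ca²⁺/Ca the anode, E°cell = E°(Al³⁺/Al) − E°(Ca²⁺/Ca).
So E°(Ca²⁺/Ca) = E°(Al³⁺/Al) − E°cell = (-1.66) − (+1.209) = -2.87 V.

-2.87 V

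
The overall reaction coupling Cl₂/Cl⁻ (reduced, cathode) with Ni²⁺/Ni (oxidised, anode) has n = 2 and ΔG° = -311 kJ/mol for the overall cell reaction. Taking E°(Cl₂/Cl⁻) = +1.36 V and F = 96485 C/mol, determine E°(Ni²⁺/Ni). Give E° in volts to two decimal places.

E°cell = −ΔG°/(nF) = −(-311×10³)/((2)(96485)) = +1.612 V.
Since Cl₂/Cl⁻ is the cathode and Ni²⁺/Ni the anode, E°cell = E°(Cl₂/Cl⁻) − E°(Ni²⁺/Ni).
So E°(Ni²⁺/Ni) = E°(Cl₂/Cl⁻) − E°cell = (+1.36) − (+1.612) = -0.25 V.

-0.25 V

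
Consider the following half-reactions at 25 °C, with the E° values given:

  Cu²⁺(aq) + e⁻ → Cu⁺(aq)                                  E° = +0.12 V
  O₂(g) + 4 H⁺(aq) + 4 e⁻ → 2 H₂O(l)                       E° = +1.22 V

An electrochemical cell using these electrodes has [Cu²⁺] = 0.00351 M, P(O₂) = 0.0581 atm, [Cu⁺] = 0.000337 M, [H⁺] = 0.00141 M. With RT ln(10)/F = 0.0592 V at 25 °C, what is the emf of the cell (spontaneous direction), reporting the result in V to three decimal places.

O₂/H₂O is the cathode (higher E°), Cu²⁺/Cu⁺ the anode: E°cell = +1.22 − (+0.12) = +1.10 V, n = 4.
Overall: O₂(g) + 4 H⁺(aq) + 4 Cu⁺(aq) → 2 H₂O(l) + 4 Cu²⁺(aq)
Q = [Cu²⁺]^4 / (P(O₂)·[H⁺]^4·[Cu⁺]^4); log Q = 16.710.
E = E° − (0.0592/n) log Q = +1.10 − (0.0592/4)(16.710) = +0.853 V.

+0.853 V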